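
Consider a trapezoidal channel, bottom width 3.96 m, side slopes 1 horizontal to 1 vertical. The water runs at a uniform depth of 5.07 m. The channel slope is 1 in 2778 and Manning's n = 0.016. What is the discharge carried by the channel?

Q = 100 m³/s

With bottom width b = 3.96 m and side slope z = 1: A = (b + zy)y = (3.96 + 1×5.07)×5.07 = 45.78 m²; P = b + 2y√(1+z²) = 3.96 + 2×5.07×1.414 = 18.3 m.
Hydraulic radius R = A/P = 45.78/18.3 = 2.502 m.
Manning's equation: Q = (1/n) A R^(2/3) S^(1/2) = (1/0.016) × 45.78 × 2.502^(2/3) × 0.00036^(1/2) = 100 m³/s.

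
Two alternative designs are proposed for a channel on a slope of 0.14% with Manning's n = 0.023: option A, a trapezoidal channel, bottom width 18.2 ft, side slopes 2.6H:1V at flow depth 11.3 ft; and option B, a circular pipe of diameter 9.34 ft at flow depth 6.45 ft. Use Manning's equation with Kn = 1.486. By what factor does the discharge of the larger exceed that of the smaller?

19.1

Channel A: With bottom width b = 18.2 ft and side slope z = 2.6: A = (b + zy)y = (18.2 + 2.6×11.3)×11.3 = 537.7 ft²; P = b + 2y√(1+z²) = 18.2 + 2×11.3×2.786 = 81.16 ft. Hydraulic radius R = A/P = 537.7/81.16 = 6.625 ft. Q_A = (1.486/0.023)·537.7·6.625^(2/3)·√0.0014 = 4585 ft³/s.
Channel B: For a circular section of diameter D = 9.34 ft at depth y = 6.45 ft, the central angle is θ = 2 arccos(1 − 2y/D) = 3.924 rad. Then A = (D²/8)(θ − sin θ) = 50.47 ft² and P = Dθ/2 = 18.32 ft. Hydraulic radius R = A/P = 50.47/18.32 = 2.754 ft. Q_B = (1.486/0.023)·50.47·2.754^(2/3)·√0.0014 = 239.7 ft³/s.
The larger discharge is 4585 ft³/s and the smaller is 239.7 ft³/s; the ratio is 19.1.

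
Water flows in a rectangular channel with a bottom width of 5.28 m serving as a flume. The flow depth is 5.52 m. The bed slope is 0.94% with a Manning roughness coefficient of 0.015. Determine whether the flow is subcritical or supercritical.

supercritical

Flow area A = b·y = 5.28 × 5.52 = 29.15 m². Wetted perimeter P = b + 2y = 5.28 + 2×5.52 = 16.32 m.
Hydraulic radius R = A/P = 29.15/16.32 = 1.786 m.
V = (1/n) R^(2/3) √S = (1/0.015) × 1.786^(2/3) × √0.0094 = 9.514 m/s. Hydraulic depth D_h = A/T = 29.15/5.28 = 5.52 m.
Froude number Fr = V/√(g·D_h) = 9.514/√(9.81×5.52) = 1.29, which is greater than 1, so the flow is supercritical.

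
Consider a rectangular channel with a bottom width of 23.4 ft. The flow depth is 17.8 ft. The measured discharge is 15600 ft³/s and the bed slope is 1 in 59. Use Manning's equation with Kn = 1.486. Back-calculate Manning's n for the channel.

Flow area A = b·y = 23.4 × 17.8 = 416.5 ft². Wetted perimeter P = b + 2y = 23.4 + 2×17.8 = 59 ft.
Hydraulic radius R = A/P = 416.5/59 = 7.06 ft.
Rearranging Manning's equation: n = (1.486/Q) A R^(2/3) S^(1/2) = (1.486/15600) × 416.5 × 7.06^(2/3) × √0.01695 = 0.019.

n = 0.019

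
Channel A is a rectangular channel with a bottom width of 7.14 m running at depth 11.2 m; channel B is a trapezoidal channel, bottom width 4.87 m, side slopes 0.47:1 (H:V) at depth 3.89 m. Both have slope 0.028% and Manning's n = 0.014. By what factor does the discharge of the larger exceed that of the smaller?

Channel A: Flow area A = b·y = 7.14 × 11.2 = 79.97 m². Wetted perimeter P = b + 2y = 7.14 + 2×11.2 = 29.54 m. Hydraulic radius R = A/P = 79.97/29.54 = 2.707 m. Q_A = (1/0.014)·79.97·2.707^(2/3)·√0.00028 = 185.7 m³/s.
Channel B: With bottom width b = 4.87 m and side slope z = 0.47: A = (b + zy)y = (4.87 + 0.47×3.89)×3.89 = 26.06 m²; P = b + 2y√(1+z²) = 4.87 + 2×3.89×1.105 = 13.47 m. Hydraulic radius R = A/P = 26.06/13.47 = 1.935 m. Q_B = (1/0.014)·26.06·1.935^(2/3)·√0.00028 = 48.36 m³/s.
The larger discharge is 185.7 m³/s and the smaller is 48.36 m³/s; the ratio is 3.84.

3.84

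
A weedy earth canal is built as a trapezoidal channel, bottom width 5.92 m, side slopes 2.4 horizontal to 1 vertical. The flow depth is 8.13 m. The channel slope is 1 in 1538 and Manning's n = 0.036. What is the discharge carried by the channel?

Q = 387 m³/s

With bottom width b = 5.92 m and side slope z = 2.4: A = (b + zy)y = (5.92 + 2.4×8.13)×8.13 = 206.8 m²; P = b + 2y√(1+z²) = 5.92 + 2×8.13×2.6 = 48.2 m.
Hydraulic radius R = A/P = 206.8/48.2 = 4.29 m.
Manning's equation: Q = (1/n) A R^(2/3) S^(1/2) = (1/0.036) × 206.8 × 4.29^(2/3) × 0.0006502^(1/2) = 387 m³/s.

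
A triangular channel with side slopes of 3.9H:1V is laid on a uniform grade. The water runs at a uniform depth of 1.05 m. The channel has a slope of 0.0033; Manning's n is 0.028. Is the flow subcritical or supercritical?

For a triangular section with side slope z = 3.9: A = zy² = 3.9×1.05² = 4.3 m²; P = 2y√(1+z²) = 2×1.05×4.026 = 8.455 m.
Hydraulic radius R = A/P = 4.3/8.455 = 0.5085 m.
V = (1/n) R^(2/3) √S = (1/0.028) × 0.5085^(2/3) × √0.0033 = 1.307 m/s. Hydraulic depth D_h = A/T = 4.3/8.19 = 0.525 m.
Froude number Fr = V/√(g·D_h) = 1.307/√(9.81×0.525) = 0.576, which is less than 1, so the flow is subcritical.

subcritical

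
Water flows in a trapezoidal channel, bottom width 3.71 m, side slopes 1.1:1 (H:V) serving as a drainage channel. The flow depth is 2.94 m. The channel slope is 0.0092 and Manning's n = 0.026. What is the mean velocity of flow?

With bottom width b = 3.71 m and side slope z = 1.1: A = (b + zy)y = (3.71 + 1.1×2.94)×2.94 = 20.42 m²; P = b + 2y√(1+z²) = 3.71 + 2×2.94×1.487 = 12.45 m.
Hydraulic radius R = A/P = 20.42/12.45 = 1.64 m.
From Manning's equation, V = (1/n) R^(2/3) S^(1/2) = (1/0.026) × 1.64^(2/3) × 0.0092^(1/2) = 5.13 m/s.

V = 5.13 m/s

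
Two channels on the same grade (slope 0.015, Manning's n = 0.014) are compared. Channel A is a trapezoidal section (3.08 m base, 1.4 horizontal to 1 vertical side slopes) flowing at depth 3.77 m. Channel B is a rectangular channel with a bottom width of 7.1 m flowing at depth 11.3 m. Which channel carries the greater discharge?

channel B

Channel A: With bottom width b = 3.08 m and side slope z = 1.4: A = (b + zy)y = (3.08 + 1.4×3.77)×3.77 = 31.51 m²; P = b + 2y√(1+z²) = 3.08 + 2×3.77×1.72 = 16.05 m. Hydraulic radius R = A/P = 31.51/16.05 = 1.963 m. Q_A = (1/0.014)·31.51·1.963^(2/3)·√0.015 = 432.1 m³/s.
Channel B: Flow area A = b·y = 7.1 × 11.3 = 80.23 m². Wetted perimeter P = b + 2y = 7.1 + 2×11.3 = 29.7 m. Hydraulic radius R = A/P = 80.23/29.7 = 2.701 m. Q_B = (1/0.014)·80.23·2.701^(2/3)·√0.015 = 1361 m³/s.
Q_A = 432.1 m³/s vs Q_B = 1361 m³/s, so channel B carries more.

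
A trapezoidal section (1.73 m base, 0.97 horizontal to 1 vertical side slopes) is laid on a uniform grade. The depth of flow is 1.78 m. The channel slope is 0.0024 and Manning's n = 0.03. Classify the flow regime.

subcritical

With bottom width b = 1.73 m and side slope z = 0.97: A = (b + zy)y = (1.73 + 0.97×1.78)×1.78 = 6.153 m²; P = b + 2y√(1+z²) = 1.73 + 2×1.78×1.393 = 6.69 m.
Hydraulic radius R = A/P = 6.153/6.69 = 0.9197 m.
V = (1/n) R^(2/3) √S = (1/0.03) × 0.9197^(2/3) × √0.0024 = 1.544 m/s. Hydraulic depth D_h = A/T = 6.153/5.183 = 1.187 m.
Froude number Fr = V/√(g·D_h) = 1.544/√(9.81×1.187) = 0.453, which is less than 1, so the flow is subcritical.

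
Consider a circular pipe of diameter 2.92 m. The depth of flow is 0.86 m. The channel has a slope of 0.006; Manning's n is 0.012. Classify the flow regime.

supercritical

For a circular section of diameter D = 2.92 m at depth y = 0.86 m, the central angle is θ = 2 arccos(1 − 2y/D) = 2.295 rad. Then A = (D²/8)(θ − sin θ) = 1.647 m² and P = Dθ/2 = 3.35 m.
Hydraulic radius R = A/P = 1.647/3.35 = 0.4916 m.
V = (1/n) R^(2/3) √S = (1/0.012) × 0.4916^(2/3) × √0.006 = 4.021 m/s. Hydraulic depth D_h = A/T = 1.647/2.662 = 0.6187 m.
Froude number Fr = V/√(g·D_h) = 4.021/√(9.81×0.6187) = 1.63, which is greater than 1, so the flow is supercritical.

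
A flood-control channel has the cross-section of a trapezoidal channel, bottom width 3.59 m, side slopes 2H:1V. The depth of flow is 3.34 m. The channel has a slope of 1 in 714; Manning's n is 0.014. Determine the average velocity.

V = 4.03 m/s

With bottom width b = 3.59 m and side slope z = 2: A = (b + zy)y = (3.59 + 2×3.34)×3.34 = 34.3 m²; P = b + 2y√(1+z²) = 3.59 + 2×3.34×2.236 = 18.53 m.
Hydraulic radius R = A/P = 34.3/18.53 = 1.851 m.
From Manning's equation, V = (1/n) R^(2/3) S^(1/2) = (1/0.014) × 1.851^(2/3) × 0.001401^(1/2) = 4.03 m/s.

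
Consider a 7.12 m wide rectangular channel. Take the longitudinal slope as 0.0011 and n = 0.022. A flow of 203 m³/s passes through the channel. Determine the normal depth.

Manning's equation rearranged: A R^(2/3) = nQ / (1·√S) = 0.022 × 203 / (√0.0011) = 134.7.
Trying y = 8.51 m: A R^(2/3) = 111.9 — short.
Trying y = 10.9 m: A R^(2/3) = 149.9 — over.
Trying y = 9.95 m: A R^(2/3) = 134.7 — matches.

y_n = 9.95 m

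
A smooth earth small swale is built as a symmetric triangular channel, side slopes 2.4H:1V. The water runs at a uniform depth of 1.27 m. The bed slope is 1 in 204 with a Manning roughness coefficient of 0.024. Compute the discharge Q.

For a triangular section with side slope z = 2.4: A = zy² = 2.4×1.27² = 3.871 m²; P = 2y√(1+z²) = 2×1.27×2.6 = 6.604 m.
Hydraulic radius R = A/P = 3.871/6.604 = 0.5862 m.
Manning's equation: Q = (1/n) A R^(2/3) S^(1/2) = (1/0.024) × 3.871 × 0.5862^(2/3) × 0.004902^(1/2) = 7.91 m³/s.

Q = 7.91 m³/s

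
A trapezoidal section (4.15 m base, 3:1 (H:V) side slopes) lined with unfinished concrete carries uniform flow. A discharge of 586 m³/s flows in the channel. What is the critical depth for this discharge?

At critical depth, Q² T / (g A³) = 1, i.e. A³/T = Q²/g = 586²/9.81 = 35000.
At y = 5.85 m: A³/T = 52120 — high.
At y = 3.81 m: A³/T = 7744 — low.
At y = 5.36 m: A³/T = 35110 — close enough.

y_c = 5.36 m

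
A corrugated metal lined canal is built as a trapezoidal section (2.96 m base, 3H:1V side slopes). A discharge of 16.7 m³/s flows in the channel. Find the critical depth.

y_c = 1.05 m

At critical depth, Q² T / (g A³) = 1, i.e. A³/T = Q²/g = 16.7²/9.81 = 28.43.
Try y = 0.735 m: A³/T = 7.423 — low.
Try y = 1.05 m: A³/T = 28.52 — close enough.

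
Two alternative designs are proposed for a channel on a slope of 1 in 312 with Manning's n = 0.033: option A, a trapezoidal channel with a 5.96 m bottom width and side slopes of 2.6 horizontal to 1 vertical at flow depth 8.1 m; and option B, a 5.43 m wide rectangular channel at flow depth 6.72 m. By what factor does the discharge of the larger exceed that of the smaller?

10.2

Channel A: With bottom width b = 5.96 m and side slope z = 2.6: A = (b + zy)y = (5.96 + 2.6×8.1)×8.1 = 218.9 m²; P = b + 2y√(1+z²) = 5.96 + 2×8.1×2.786 = 51.09 m. Hydraulic radius R = A/P = 218.9/51.09 = 4.284 m. Q_A = (1/0.033)·218.9·4.284^(2/3)·√0.003205 = 990.4 m³/s.
Channel B: Flow area A = b·y = 5.43 × 6.72 = 36.49 m². Wetted perimeter P = b + 2y = 5.43 + 2×6.72 = 18.87 m. Hydraulic radius R = A/P = 36.49/18.87 = 1.934 m. Q_B = (1/0.033)·36.49·1.934^(2/3)·√0.003205 = 97.16 m³/s.
The larger discharge is 990.4 m³/s and the smaller is 97.16 m³/s; the ratio is 10.2.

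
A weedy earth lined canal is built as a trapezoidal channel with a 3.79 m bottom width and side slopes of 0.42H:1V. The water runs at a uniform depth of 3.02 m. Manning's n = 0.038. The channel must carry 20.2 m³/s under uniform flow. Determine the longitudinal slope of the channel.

S = 0.0015

With bottom width b = 3.79 m and side slope z = 0.42: A = (b + zy)y = (3.79 + 0.42×3.02)×3.02 = 15.28 m²; P = b + 2y√(1+z²) = 3.79 + 2×3.02×1.085 = 10.34 m.
Hydraulic radius R = A/P = 15.28/10.34 = 1.477 m.
From Manning's equation, S = [nQ / (1 A R^(2/3))]² = [0.038 × 20.2 / (1 × 15.28 × 1.477^(2/3))]² = 0.0015.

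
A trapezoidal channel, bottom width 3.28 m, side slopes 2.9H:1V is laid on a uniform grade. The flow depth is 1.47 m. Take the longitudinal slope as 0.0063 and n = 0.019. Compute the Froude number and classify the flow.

supercritical

With bottom width b = 3.28 m and side slope z = 2.9: A = (b + zy)y = (3.28 + 2.9×1.47)×1.47 = 11.09 m²; P = b + 2y√(1+z²) = 3.28 + 2×1.47×3.068 = 12.3 m.
Hydraulic radius R = A/P = 11.09/12.3 = 0.9016 m.
V = (1/n) R^(2/3) √S = (1/0.019) × 0.9016^(2/3) × √0.0063 = 3.899 m/s. Hydraulic depth D_h = A/T = 11.09/11.81 = 0.9392 m.
Froude number Fr = V/√(g·D_h) = 3.899/√(9.81×0.9392) = 1.28, which is greater than 1, so the flow is supercritical.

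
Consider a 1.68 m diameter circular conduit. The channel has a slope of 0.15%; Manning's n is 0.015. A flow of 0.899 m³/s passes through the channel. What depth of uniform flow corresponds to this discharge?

y_n = 0.608 m

Manning's equation rearranged: A R^(2/3) = nQ / (1·√S) = 0.015 × 0.899 / (√0.0015) = 0.3482.
Trying y = 0.718 m: A R^(2/3) = 0.4724 — too large.
Trying y = 0.475 m: A R^(2/3) = 0.217 — too small.
Trying y = 0.608 m: A R^(2/3) = 0.3481 — close enough.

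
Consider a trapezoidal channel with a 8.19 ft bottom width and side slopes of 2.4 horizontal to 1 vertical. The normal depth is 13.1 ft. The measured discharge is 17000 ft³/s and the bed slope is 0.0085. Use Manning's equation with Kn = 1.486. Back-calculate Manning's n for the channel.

With bottom width b = 8.19 ft and side slope z = 2.4: A = (b + zy)y = (8.19 + 2.4×13.1)×13.1 = 519.2 ft²; P = b + 2y√(1+z²) = 8.19 + 2×13.1×2.6 = 76.31 ft.
Hydraulic radius R = A/P = 519.2/76.31 = 6.803 ft.
Rearranging Manning's equation: n = (1.486/Q) A R^(2/3) S^(1/2) = (1.486/17000) × 519.2 × 6.803^(2/3) × √0.0085 = 0.015.

n = 0.015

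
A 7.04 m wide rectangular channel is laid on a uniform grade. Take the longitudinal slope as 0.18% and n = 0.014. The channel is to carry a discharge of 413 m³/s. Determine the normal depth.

Manning's equation rearranged: A R^(2/3) = nQ / (1·√S) = 0.014 × 413 / (√0.0018) = 136.3.
Try y = 7.21 m: A R^(2/3) = 90.11 — low.
Try y = 11.8 m: A R^(2/3) = 161.5 — high.
Try y = 10.2 m: A R^(2/3) = 136.4 — ≈ 136.3.

y_n = 10.2 m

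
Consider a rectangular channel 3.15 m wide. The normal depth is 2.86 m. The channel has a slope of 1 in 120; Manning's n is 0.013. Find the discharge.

Q = 63.9 m³/s

Flow area A = b·y = 3.15 × 2.86 = 9.009 m². Wetted perimeter P = b + 2y = 3.15 + 2×2.86 = 8.87 m.
Hydraulic radius R = A/P = 9.009/8.87 = 1.016 m.
Manning's equation: Q = (1/n) A R^(2/3) S^(1/2) = (1/0.013) × 9.009 × 1.016^(2/3) × 0.008333^(1/2) = 63.9 m³/s.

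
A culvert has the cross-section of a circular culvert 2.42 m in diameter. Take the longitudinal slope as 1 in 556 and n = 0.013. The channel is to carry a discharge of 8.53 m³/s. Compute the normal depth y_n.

Manning's equation rearranged: A R^(2/3) = nQ / (1·√S) = 0.013 × 8.53 / (√0.001799) = 2.615.
At y = 1.16 m: A R^(2/3) = 1.53 — too small.
At y = 2.05 m: A R^(2/3) = 3.382 — too large.
At y = 1.63 m: A R^(2/3) = 2.616 — matches.

y_n = 1.63 m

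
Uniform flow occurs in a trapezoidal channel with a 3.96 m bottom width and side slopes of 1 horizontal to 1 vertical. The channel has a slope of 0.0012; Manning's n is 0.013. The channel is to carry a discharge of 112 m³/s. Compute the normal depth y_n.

Manning's equation rearranged: A R^(2/3) = nQ / (1·√S) = 0.013 × 112 / (√0.0012) = 42.03.
Trying y = 2.96 m: A R^(2/3) = 28.73 — too small.
Trying y = 4.22 m: A R^(2/3) = 57.89 — too large.
Trying y = 3.6 m: A R^(2/3) = 42.11 — matches.

y_n = 3.6 m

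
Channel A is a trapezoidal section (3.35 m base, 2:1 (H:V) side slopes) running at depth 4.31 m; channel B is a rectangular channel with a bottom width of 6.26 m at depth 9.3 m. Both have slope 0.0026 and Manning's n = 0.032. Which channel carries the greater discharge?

channel B

Channel A: With bottom width b = 3.35 m and side slope z = 2: A = (b + zy)y = (3.35 + 2×4.31)×4.31 = 51.59 m²; P = b + 2y√(1+z²) = 3.35 + 2×4.31×2.236 = 22.62 m. Hydraulic radius R = A/P = 51.59/22.62 = 2.28 m. Q_A = (1/0.032)·51.59·2.28^(2/3)·√0.0026 = 142.4 m³/s.
Channel B: Flow area A = b·y = 6.26 × 9.3 = 58.22 m². Wetted perimeter P = b + 2y = 6.26 + 2×9.3 = 24.86 m. Hydraulic radius R = A/P = 58.22/24.86 = 2.342 m. Q_B = (1/0.032)·58.22·2.342^(2/3)·√0.0026 = 163.6 m³/s.
Q_A = 142.4 m³/s vs Q_B = 163.6 m³/s, so channel B carries more.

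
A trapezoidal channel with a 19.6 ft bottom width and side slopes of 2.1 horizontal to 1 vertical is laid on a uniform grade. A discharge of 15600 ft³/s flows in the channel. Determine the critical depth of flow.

At critical depth, Q² T / (g A³) = 1, i.e. A³/T = Q²/g = 15600²/32.2 = 7558000.
At y = 13.2 ft: A³/T = 3248000 — too small.
At y = 16.2 ft: A³/T = 7479000 — close enough.

y_c = 16.2 ft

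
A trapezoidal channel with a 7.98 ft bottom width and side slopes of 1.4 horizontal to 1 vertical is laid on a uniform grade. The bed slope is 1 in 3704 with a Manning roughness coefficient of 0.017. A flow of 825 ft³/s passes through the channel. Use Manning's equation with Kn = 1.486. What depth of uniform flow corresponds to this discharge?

Manning's equation rearranged: A R^(2/3) = nQ / (1.486·√S) = 0.017 × 825 / (1.486 × √0.00027) = 574.4.
Trying y = 10.5 ft: A R^(2/3) = 732.9 — high.
Trying y = 7.1 ft: A R^(2/3) = 316.6 — low.
Trying y = 9.39 ft: A R^(2/3) = 574.1 — ≈ 574.4.

y_n = 9.39 ft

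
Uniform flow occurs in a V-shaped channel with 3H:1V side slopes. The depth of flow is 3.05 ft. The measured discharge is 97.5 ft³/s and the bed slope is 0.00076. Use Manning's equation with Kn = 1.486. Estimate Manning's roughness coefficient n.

For a triangular section with side slope z = 3: A = zy² = 3×3.05² = 27.91 ft²; P = 2y√(1+z²) = 2×3.05×3.162 = 19.29 ft.
Hydraulic radius R = A/P = 27.91/19.29 = 1.447 ft.
Rearranging Manning's equation: n = (1.486/Q) A R^(2/3) S^(1/2) = (1.486/97.5) × 27.91 × 1.447^(2/3) × √0.00076 = 0.015.

n = 0.015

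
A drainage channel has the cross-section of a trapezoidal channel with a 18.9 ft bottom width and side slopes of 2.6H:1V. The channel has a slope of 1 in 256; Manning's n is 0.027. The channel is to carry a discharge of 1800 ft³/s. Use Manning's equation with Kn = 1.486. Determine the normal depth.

y_n = 6.03 ft

Manning's equation rearranged: A R^(2/3) = nQ / (1.486·√S) = 0.027 × 1800 / (1.486 × √0.003906) = 523.3.
Trying y = 7.04 ft: A R^(2/3) = 714.6 — too large.
Trying y = 4.77 ft: A R^(2/3) = 329.8 — too small.
Trying y = 6.03 ft: A R^(2/3) = 522.9 — close enough.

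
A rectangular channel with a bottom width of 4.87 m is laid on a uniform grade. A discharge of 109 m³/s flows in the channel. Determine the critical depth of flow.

y_c = 3.71 m

For a rectangular channel, critical depth y_c = (q²/g)^(1/3) where q = Q/b = 109/4.87 = 22.38 m²/s.
So y_c = (22.38²/9.81)^(1/3) = 3.71 m.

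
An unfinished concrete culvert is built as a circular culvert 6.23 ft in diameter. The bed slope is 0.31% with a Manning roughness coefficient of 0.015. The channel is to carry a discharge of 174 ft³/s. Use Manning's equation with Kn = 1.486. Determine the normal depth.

y_n = 4.1 ft

Manning's equation rearranged: A R^(2/3) = nQ / (1.486·√S) = 0.015 × 174 / (1.486 × √0.0031) = 31.55.
At y = 2.97 ft: A R^(2/3) = 18.87 — too small.
At y = 4.53 ft: A R^(2/3) = 35.99 — too large.
At y = 4.1 ft: A R^(2/3) = 31.53 — close enough.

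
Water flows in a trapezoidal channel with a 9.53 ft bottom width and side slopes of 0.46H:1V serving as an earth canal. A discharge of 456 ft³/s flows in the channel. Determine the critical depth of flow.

y_c = 3.88 ft

At critical depth, Q² T / (g A³) = 1, i.e. A³/T = Q²/g = 456²/32.2 = 6458.
Try y = 3.06 ft: A³/T = 3037 — too small.
Try y = 3.88 ft: A³/T = 6459 — ≈ 6458.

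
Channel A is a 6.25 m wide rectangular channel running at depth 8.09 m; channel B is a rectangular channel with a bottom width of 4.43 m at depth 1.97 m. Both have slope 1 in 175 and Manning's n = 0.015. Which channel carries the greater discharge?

Channel A: Flow area A = b·y = 6.25 × 8.09 = 50.56 m². Wetted perimeter P = b + 2y = 6.25 + 2×8.09 = 22.43 m. Hydraulic radius R = A/P = 50.56/22.43 = 2.254 m. Q_A = (1/0.015)·50.56·2.254^(2/3)·√0.005714 = 438.1 m³/s.
Channel B: Flow area A = b·y = 4.43 × 1.97 = 8.727 m². Wetted perimeter P = b + 2y = 4.43 + 2×1.97 = 8.37 m. Hydraulic radius R = A/P = 8.727/8.37 = 1.043 m. Q_B = (1/0.015)·8.727·1.043^(2/3)·√0.005714 = 45.22 m³/s.
Q_A = 438.1 m³/s vs Q_B = 45.22 m³/s, so channel A carries more.

channel A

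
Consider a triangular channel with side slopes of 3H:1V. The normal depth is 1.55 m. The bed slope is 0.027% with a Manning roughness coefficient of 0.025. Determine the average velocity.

For a triangular section with side slope z = 3: A = zy² = 3×1.55² = 7.208 m²; P = 2y√(1+z²) = 2×1.55×3.162 = 9.803 m.
Hydraulic radius R = A/P = 7.208/9.803 = 0.7352 m.
From Manning's equation, V = (1/n) R^(2/3) S^(1/2) = (1/0.025) × 0.7352^(2/3) × 0.00027^(1/2) = 0.535 m/s.

V = 0.535 m/s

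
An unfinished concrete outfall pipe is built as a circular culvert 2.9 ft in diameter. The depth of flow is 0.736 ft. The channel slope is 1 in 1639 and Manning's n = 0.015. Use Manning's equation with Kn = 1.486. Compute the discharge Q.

Q = 1.84 ft³/s

For a circular section of diameter D = 2.9 ft at depth y = 0.736 ft, the central angle is θ = 2 arccos(1 − 2y/D) = 2.112 rad. Then A = (D²/8)(θ − sin θ) = 1.319 ft² and P = Dθ/2 = 3.062 ft.
Hydraulic radius R = A/P = 1.319/3.062 = 0.4307 ft.
Manning's equation: Q = (1.486/n) A R^(2/3) S^(1/2) = (1.486/0.015) × 1.319 × 0.4307^(2/3) × 0.0006101^(1/2) = 1.84 ft³/s.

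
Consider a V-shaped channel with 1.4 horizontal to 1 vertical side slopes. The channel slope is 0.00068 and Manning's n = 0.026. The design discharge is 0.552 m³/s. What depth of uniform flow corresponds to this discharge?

y_n = 0.882 m

Manning's equation rearranged: A R^(2/3) = nQ / (1·√S) = 0.026 × 0.552 / (√0.00068) = 0.5504.
Try y = 0.604 m: A R^(2/3) = 0.2004 — short.
Try y = 1.06 m: A R^(2/3) = 0.8979 — over.
Try y = 0.882 m: A R^(2/3) = 0.55 — matches.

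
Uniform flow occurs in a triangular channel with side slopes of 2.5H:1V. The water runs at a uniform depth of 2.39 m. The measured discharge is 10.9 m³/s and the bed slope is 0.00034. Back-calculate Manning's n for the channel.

n = 0.0259

For a triangular section with side slope z = 2.5: A = zy² = 2.5×2.39² = 14.28 m²; P = 2y√(1+z²) = 2×2.39×2.693 = 12.87 m.
Hydraulic radius R = A/P = 14.28/12.87 = 1.11 m.
Rearranging Manning's equation: n = (1/Q) A R^(2/3) S^(1/2) = (1/10.9) × 14.28 × 1.11^(2/3) × √0.00034 = 0.0259.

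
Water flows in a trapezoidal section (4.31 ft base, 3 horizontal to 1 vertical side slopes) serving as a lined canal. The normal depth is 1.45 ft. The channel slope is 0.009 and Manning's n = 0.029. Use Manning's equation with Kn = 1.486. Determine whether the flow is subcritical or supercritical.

subcritical

With bottom width b = 4.31 ft and side slope z = 3: A = (b + zy)y = (4.31 + 3×1.45)×1.45 = 12.56 ft²; P = b + 2y√(1+z²) = 4.31 + 2×1.45×3.162 = 13.48 ft.
Hydraulic radius R = A/P = 12.56/13.48 = 0.9315 ft.
V = (1.486/n) R^(2/3) √S = (1.486/0.029) × 0.9315^(2/3) × √0.009 = 4.637 ft/s. Hydraulic depth D_h = A/T = 12.56/13.01 = 0.9652 ft.
Froude number Fr = V/√(g·D_h) = 4.637/√(32.2×0.9652) = 0.832, which is less than 1, so the flow is subcritical.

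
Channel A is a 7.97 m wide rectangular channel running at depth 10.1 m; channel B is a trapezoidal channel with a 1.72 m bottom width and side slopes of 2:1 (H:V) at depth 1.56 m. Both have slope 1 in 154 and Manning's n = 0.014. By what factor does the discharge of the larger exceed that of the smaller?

23.6

Channel A: Flow area A = b·y = 7.97 × 10.1 = 80.5 m². Wetted perimeter P = b + 2y = 7.97 + 2×10.1 = 28.17 m. Hydraulic radius R = A/P = 80.5/28.17 = 2.858 m. Q_A = (1/0.014)·80.5·2.858^(2/3)·√0.006494 = 933 m³/s.
Channel B: With bottom width b = 1.72 m and side slope z = 2: A = (b + zy)y = (1.72 + 2×1.56)×1.56 = 7.55 m²; P = b + 2y√(1+z²) = 1.72 + 2×1.56×2.236 = 8.697 m. Hydraulic radius R = A/P = 7.55/8.697 = 0.8682 m. Q_B = (1/0.014)·7.55·0.8682^(2/3)·√0.006494 = 39.55 m³/s.
The larger discharge is 933 m³/s and the smaller is 39.55 m³/s; the ratio is 23.6.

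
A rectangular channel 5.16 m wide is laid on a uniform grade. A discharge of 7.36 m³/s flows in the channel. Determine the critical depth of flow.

y_c = 0.592 m

For a rectangular channel, critical depth y_c = (q²/g)^(1/3) where q = Q/b = 7.36/5.16 = 1.426 m²/s.
So y_c = (1.426²/9.81)^(1/3) = 0.592 m.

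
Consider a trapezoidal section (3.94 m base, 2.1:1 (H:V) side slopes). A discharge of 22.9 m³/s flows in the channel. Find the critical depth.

At critical depth, Q² T / (g A³) = 1, i.e. A³/T = Q²/g = 22.9²/9.81 = 53.46.
At y = 1.02 m: A³/T = 29.03 — short.
At y = 1.44 m: A³/T = 101 — over.
At y = 1.21 m: A³/T = 53.45 — close enough.

y_c = 1.21 m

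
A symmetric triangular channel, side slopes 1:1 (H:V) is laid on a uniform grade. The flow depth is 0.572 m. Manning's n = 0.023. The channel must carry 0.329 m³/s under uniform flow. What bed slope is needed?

S = 0.00451

For a triangular section with side slope z = 1: A = zy² = 1×0.572² = 0.3272 m²; P = 2y√(1+z²) = 2×0.572×1.414 = 1.618 m.
Hydraulic radius R = A/P = 0.3272/1.618 = 0.2022 m.
From Manning's equation, S = [nQ / (1 A R^(2/3))]² = [0.023 × 0.329 / (1 × 0.3272 × 0.2022^(2/3))]² = 0.00451.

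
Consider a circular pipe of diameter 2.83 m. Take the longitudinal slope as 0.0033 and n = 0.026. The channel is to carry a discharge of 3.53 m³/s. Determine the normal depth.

Manning's equation rearranged: A R^(2/3) = nQ / (1·√S) = 0.026 × 3.53 / (√0.0033) = 1.598.
Trying y = 0.936 m: A R^(2/3) = 1.18 — too small.
Trying y = 1.33 m: A R^(2/3) = 2.245 — too large.
Trying y = 1.1 m: A R^(2/3) = 1.597 — matches.

y_n = 1.1 m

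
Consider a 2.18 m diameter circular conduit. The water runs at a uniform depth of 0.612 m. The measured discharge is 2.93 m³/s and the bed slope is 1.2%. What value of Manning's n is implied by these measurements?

n = 0.016

For a circular section of diameter D = 2.18 m at depth y = 0.612 m, the central angle is θ = 2 arccos(1 − 2y/D) = 2.234 rad. Then A = (D²/8)(θ − sin θ) = 0.8587 m² and P = Dθ/2 = 2.435 m.
Hydraulic radius R = A/P = 0.8587/2.435 = 0.3527 m.
Rearranging Manning's equation: n = (1/Q) A R^(2/3) S^(1/2) = (1/2.93) × 0.8587 × 0.3527^(2/3) × √0.012 = 0.016.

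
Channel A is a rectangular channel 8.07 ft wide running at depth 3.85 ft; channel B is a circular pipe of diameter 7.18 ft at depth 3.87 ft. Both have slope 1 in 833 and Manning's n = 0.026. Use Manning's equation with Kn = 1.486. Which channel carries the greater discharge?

channel A

Channel A: Flow area A = b·y = 8.07 × 3.85 = 31.07 ft². Wetted perimeter P = b + 2y = 8.07 + 2×3.85 = 15.77 ft. Hydraulic radius R = A/P = 31.07/15.77 = 1.97 ft. Q_A = (1.486/0.026)·31.07·1.97^(2/3)·√0.0012 = 96.69 ft³/s.
Channel B: For a circular section of diameter D = 7.18 ft at depth y = 3.87 ft, the central angle is θ = 2 arccos(1 − 2y/D) = 3.298 rad. Then A = (D²/8)(θ − sin θ) = 22.25 ft² and P = Dθ/2 = 11.84 ft. Hydraulic radius R = A/P = 22.25/11.84 = 1.88 ft. Q_B = (1.486/0.026)·22.25·1.88^(2/3)·√0.0012 = 67.12 ft³/s.
Q_A = 96.69 ft³/s vs Q_B = 67.12 ft³/s, so channel A carries more.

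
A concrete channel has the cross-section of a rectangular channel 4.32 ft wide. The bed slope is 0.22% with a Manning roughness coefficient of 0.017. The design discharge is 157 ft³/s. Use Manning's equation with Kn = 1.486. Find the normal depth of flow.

y_n = 6.43 ft

Manning's equation rearranged: A R^(2/3) = nQ / (1.486·√S) = 0.017 × 157 / (1.486 × √0.0022) = 38.29.
At y = 5.64 ft: A R^(2/3) = 32.8 — short.
At y = 6.43 ft: A R^(2/3) = 38.27 — close enough.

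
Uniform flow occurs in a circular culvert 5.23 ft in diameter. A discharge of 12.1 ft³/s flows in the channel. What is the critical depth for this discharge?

At critical depth, Q² T / (g A³) = 1, i.e. A³/T = Q²/g = 12.1²/32.2 = 4.547.
At y = 1.12 ft: A³/T = 8.938 — over.
At y = 0.943 ft: A³/T = 4.555 — matches.

y_c = 0.943 ft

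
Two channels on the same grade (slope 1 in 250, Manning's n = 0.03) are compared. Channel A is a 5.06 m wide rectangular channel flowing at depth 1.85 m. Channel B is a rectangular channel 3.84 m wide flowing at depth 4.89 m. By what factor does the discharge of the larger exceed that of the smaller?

2.38

Channel A: Flow area A = b·y = 5.06 × 1.85 = 9.361 m². Wetted perimeter P = b + 2y = 5.06 + 2×1.85 = 8.76 m. Hydraulic radius R = A/P = 9.361/8.76 = 1.069 m. Q_A = (1/0.03)·9.361·1.069^(2/3)·√0.004 = 20.63 m³/s.
Channel B: Flow area A = b·y = 3.84 × 4.89 = 18.78 m². Wetted perimeter P = b + 2y = 3.84 + 2×4.89 = 13.62 m. Hydraulic radius R = A/P = 18.78/13.62 = 1.379 m. Q_B = (1/0.03)·18.78·1.379^(2/3)·√0.004 = 49.04 m³/s.
The larger discharge is 49.04 m³/s and the smaller is 20.63 m³/s; the ratio is 2.38.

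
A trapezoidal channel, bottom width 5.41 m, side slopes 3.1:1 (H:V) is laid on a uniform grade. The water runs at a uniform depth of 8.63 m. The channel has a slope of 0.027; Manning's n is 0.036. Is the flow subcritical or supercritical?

supercritical

With bottom width b = 5.41 m and side slope z = 3.1: A = (b + zy)y = (5.41 + 3.1×8.63)×8.63 = 277.6 m²; P = b + 2y√(1+z²) = 5.41 + 2×8.63×3.257 = 61.63 m.
Hydraulic radius R = A/P = 277.6/61.63 = 4.504 m.
V = (1/n) R^(2/3) √S = (1/0.036) × 4.504^(2/3) × √0.027 = 12.45 m/s. Hydraulic depth D_h = A/T = 277.6/58.92 = 4.711 m.
Froude number Fr = V/√(g·D_h) = 12.45/√(9.81×4.711) = 1.83, which is greater than 1, so the flow is supercritical.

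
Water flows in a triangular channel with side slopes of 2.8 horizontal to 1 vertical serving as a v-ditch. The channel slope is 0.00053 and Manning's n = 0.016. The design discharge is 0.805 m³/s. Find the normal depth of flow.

y_n = 0.66 m

Manning's equation rearranged: A R^(2/3) = nQ / (1·√S) = 0.016 × 0.805 / (√0.00053) = 0.5595.
Try y = 0.744 m: A R^(2/3) = 0.7702 — too large.
Try y = 0.468 m: A R^(2/3) = 0.2237 — too small.
Try y = 0.66 m: A R^(2/3) = 0.5596 — matches.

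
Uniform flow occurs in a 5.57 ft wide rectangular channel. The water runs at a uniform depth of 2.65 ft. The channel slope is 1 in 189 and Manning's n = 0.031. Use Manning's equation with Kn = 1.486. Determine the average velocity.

V = 4.28 ft/s

Flow area A = b·y = 5.57 × 2.65 = 14.76 ft². Wetted perimeter P = b + 2y = 5.57 + 2×2.65 = 10.87 ft.
Hydraulic radius R = A/P = 14.76/10.87 = 1.358 ft.
From Manning's equation, V = (1.486/n) R^(2/3) S^(1/2) = (1.486/0.031) × 1.358^(2/3) × 0.005291^(1/2) = 4.28 ft/s.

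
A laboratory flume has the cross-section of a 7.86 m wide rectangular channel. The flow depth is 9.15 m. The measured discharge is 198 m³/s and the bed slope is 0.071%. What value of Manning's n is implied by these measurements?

Flow area A = b·y = 7.86 × 9.15 = 71.92 m². Wetted perimeter P = b + 2y = 7.86 + 2×9.15 = 26.16 m.
Hydraulic radius R = A/P = 71.92/26.16 = 2.749 m.
Rearranging Manning's equation: n = (1/Q) A R^(2/3) S^(1/2) = (1/198) × 71.92 × 2.749^(2/3) × √0.00071 = 0.019.

n = 0.019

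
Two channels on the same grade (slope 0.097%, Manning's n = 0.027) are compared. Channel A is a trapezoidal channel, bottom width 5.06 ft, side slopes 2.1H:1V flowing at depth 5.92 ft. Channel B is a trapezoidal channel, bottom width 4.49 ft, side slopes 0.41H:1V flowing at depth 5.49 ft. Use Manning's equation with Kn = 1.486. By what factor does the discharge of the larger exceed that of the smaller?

3.51

Channel A: With bottom width b = 5.06 ft and side slope z = 2.1: A = (b + zy)y = (5.06 + 2.1×5.92)×5.92 = 103.6 ft²; P = b + 2y√(1+z²) = 5.06 + 2×5.92×2.326 = 32.6 ft. Hydraulic radius R = A/P = 103.6/32.6 = 3.177 ft. Q_A = (1.486/0.027)·103.6·3.177^(2/3)·√0.00097 = 383.6 ft³/s.
Channel B: With bottom width b = 4.49 ft and side slope z = 0.41: A = (b + zy)y = (4.49 + 0.41×5.49)×5.49 = 37.01 ft²; P = b + 2y√(1+z²) = 4.49 + 2×5.49×1.081 = 16.36 ft. Hydraulic radius R = A/P = 37.01/16.36 = 2.262 ft. Q_B = (1.486/0.027)·37.01·2.262^(2/3)·√0.00097 = 109.3 ft³/s.
The larger discharge is 383.6 ft³/s and the smaller is 109.3 ft³/s; the ratio is 3.51.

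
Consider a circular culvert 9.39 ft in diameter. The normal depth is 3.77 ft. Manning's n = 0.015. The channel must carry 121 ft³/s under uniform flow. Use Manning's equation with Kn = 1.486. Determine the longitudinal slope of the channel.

S = 0.000866

For a circular section of diameter D = 9.39 ft at depth y = 3.77 ft, the central angle is θ = 2 arccos(1 − 2y/D) = 2.745 rad. Then A = (D²/8)(θ − sin θ) = 26 ft² and P = Dθ/2 = 12.89 ft.
Hydraulic radius R = A/P = 26/12.89 = 2.017 ft.
From Manning's equation, S = [nQ / (1.486 A R^(2/3))]² = [0.015 × 121 / (1.486 × 26 × 2.017^(2/3))]² = 0.000866.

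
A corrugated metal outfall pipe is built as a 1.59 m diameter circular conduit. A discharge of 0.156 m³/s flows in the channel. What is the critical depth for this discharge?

y_c = 0.193 m

At critical depth, Q² T / (g A³) = 1, i.e. A³/T = Q²/g = 0.156²/9.81 = 0.002481.
Try y = 0.171 m: A³/T = 0.001543 — too small.
Try y = 0.231 m: A³/T = 0.005059 — too large.
Try y = 0.193 m: A³/T = 0.002489 — close enough.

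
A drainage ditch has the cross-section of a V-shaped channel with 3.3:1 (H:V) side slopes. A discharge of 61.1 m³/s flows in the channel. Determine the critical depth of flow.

y_c = 2.34 m

At critical depth, Q² T / (g A³) = 1, i.e. A³/T = Q²/g = 61.1²/9.81 = 380.6.
At y = 2.78 m: A³/T = 904.1 — high.
At y = 2.34 m: A³/T = 382 — close enough.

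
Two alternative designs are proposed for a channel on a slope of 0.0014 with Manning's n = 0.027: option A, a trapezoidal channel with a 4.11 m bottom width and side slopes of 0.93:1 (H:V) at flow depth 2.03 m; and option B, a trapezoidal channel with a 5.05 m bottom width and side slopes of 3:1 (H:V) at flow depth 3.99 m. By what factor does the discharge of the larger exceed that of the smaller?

Channel A: With bottom width b = 4.11 m and side slope z = 0.93: A = (b + zy)y = (4.11 + 0.93×2.03)×2.03 = 12.18 m²; P = b + 2y√(1+z²) = 4.11 + 2×2.03×1.366 = 9.654 m. Hydraulic radius R = A/P = 12.18/9.654 = 1.261 m. Q_A = (1/0.027)·12.18·1.261^(2/3)·√0.0014 = 19.7 m³/s.
Channel B: With bottom width b = 5.05 m and side slope z = 3: A = (b + zy)y = (5.05 + 3×3.99)×3.99 = 67.91 m²; P = b + 2y√(1+z²) = 5.05 + 2×3.99×3.162 = 30.28 m. Hydraulic radius R = A/P = 67.91/30.28 = 2.242 m. Q_B = (1/0.027)·67.91·2.242^(2/3)·√0.0014 = 161.2 m³/s.
The larger discharge is 161.2 m³/s and the smaller is 19.7 m³/s; the ratio is 8.19.

8.19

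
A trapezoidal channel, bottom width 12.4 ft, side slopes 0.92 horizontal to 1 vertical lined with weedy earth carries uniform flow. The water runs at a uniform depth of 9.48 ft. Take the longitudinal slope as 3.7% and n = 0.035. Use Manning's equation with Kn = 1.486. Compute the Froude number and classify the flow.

supercritical

With bottom width b = 12.4 ft and side slope z = 0.92: A = (b + zy)y = (12.4 + 0.92×9.48)×9.48 = 200.2 ft²; P = b + 2y√(1+z²) = 12.4 + 2×9.48×1.359 = 38.16 ft.
Hydraulic radius R = A/P = 200.2/38.16 = 5.247 ft.
V = (1.486/n) R^(2/3) √S = (1.486/0.035) × 5.247^(2/3) × √0.037 = 24.66 ft/s. Hydraulic depth D_h = A/T = 200.2/29.84 = 6.709 ft.
Froude number Fr = V/√(g·D_h) = 24.66/√(32.2×6.709) = 1.68, which is greater than 1, so the flow is supercritical.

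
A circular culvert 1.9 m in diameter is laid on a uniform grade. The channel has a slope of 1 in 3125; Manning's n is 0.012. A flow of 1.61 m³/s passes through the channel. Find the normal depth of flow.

Manning's equation rearranged: A R^(2/3) = nQ / (1·√S) = 0.012 × 1.61 / (√0.00032) = 1.08.
Try y = 0.748 m: A R^(2/3) = 0.5649 — too small.
Try y = 1.3 m: A R^(2/3) = 1.402 — too large.
Try y = 1.09 m: A R^(2/3) = 1.082 — ≈ 1.08.

y_n = 1.09 m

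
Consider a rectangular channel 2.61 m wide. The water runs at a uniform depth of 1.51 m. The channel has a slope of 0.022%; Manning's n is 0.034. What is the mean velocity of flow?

Flow area A = b·y = 2.61 × 1.51 = 3.941 m². Wetted perimeter P = b + 2y = 2.61 + 2×1.51 = 5.63 m.
Hydraulic radius R = A/P = 3.941/5.63 = 0.7 m.
From Manning's equation, V = (1/n) R^(2/3) S^(1/2) = (1/0.034) × 0.7^(2/3) × 0.00022^(1/2) = 0.344 m/s.

V = 0.344 m/s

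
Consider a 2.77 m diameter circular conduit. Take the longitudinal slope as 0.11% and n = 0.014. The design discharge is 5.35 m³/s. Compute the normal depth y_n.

y_n = 1.35 m

Manning's equation rearranged: A R^(2/3) = nQ / (1·√S) = 0.014 × 5.35 / (√0.0011) = 2.258.
At y = 1.16 m: A R^(2/3) = 1.728 — too small.
At y = 1.62 m: A R^(2/3) = 3.046 — too large.
At y = 1.35 m: A R^(2/3) = 2.258 — ≈ 2.258.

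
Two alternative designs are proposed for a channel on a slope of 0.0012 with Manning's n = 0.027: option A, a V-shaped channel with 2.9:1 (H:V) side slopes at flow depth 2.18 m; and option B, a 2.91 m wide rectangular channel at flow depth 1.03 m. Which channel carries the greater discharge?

Channel A: For a triangular section with side slope z = 2.9: A = zy² = 2.9×2.18² = 13.78 m²; P = 2y√(1+z²) = 2×2.18×3.068 = 13.37 m. Hydraulic radius R = A/P = 13.78/13.37 = 1.03 m. Q_A = (1/0.027)·13.78·1.03^(2/3)·√0.0012 = 18.04 m³/s.
Channel B: Flow area A = b·y = 2.91 × 1.03 = 2.997 m². Wetted perimeter P = b + 2y = 2.91 + 2×1.03 = 4.97 m. Hydraulic radius R = A/P = 2.997/4.97 = 0.6031 m. Q_B = (1/0.027)·2.997·0.6031^(2/3)·√0.0012 = 2.745 m³/s.
Q_A = 18.04 m³/s vs Q_B = 2.745 m³/s, so channel A carries more.

channel A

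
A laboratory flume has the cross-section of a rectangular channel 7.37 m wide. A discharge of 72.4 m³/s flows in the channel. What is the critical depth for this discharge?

For a rectangular channel, critical depth y_c = (q²/g)^(1/3) where q = Q/b = 72.4/7.37 = 9.824 m²/s.
So y_c = (9.824²/9.81)^(1/3) = 2.14 m.

y_c = 2.14 m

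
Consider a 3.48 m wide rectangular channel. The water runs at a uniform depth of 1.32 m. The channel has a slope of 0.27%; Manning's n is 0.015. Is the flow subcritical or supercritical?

subcritical

Flow area A = b·y = 3.48 × 1.32 = 4.594 m². Wetted perimeter P = b + 2y = 3.48 + 2×1.32 = 6.12 m.
Hydraulic radius R = A/P = 4.594/6.12 = 0.7506 m.
V = (1/n) R^(2/3) √S = (1/0.015) × 0.7506^(2/3) × √0.0027 = 2.861 m/s. Hydraulic depth D_h = A/T = 4.594/3.48 = 1.32 m.
Froude number Fr = V/√(g·D_h) = 2.861/√(9.81×1.32) = 0.795, which is less than 1, so the flow is subcritical.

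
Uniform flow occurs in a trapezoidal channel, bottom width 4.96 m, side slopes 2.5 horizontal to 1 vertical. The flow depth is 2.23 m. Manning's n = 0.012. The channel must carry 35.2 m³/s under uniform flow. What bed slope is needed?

S = 0.00021

With bottom width b = 4.96 m and side slope z = 2.5: A = (b + zy)y = (4.96 + 2.5×2.23)×2.23 = 23.49 m²; P = b + 2y√(1+z²) = 4.96 + 2×2.23×2.693 = 16.97 m.
Hydraulic radius R = A/P = 23.49/16.97 = 1.384 m.
From Manning's equation, S = [nQ / (1 A R^(2/3))]² = [0.012 × 35.2 / (1 × 23.49 × 1.384^(2/3))]² = 0.00021.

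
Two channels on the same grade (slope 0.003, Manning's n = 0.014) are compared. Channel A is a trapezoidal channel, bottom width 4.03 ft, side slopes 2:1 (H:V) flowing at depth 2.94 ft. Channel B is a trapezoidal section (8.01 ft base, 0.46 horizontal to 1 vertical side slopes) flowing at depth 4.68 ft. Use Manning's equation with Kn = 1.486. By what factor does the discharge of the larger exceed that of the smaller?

Channel A: With bottom width b = 4.03 ft and side slope z = 2: A = (b + zy)y = (4.03 + 2×2.94)×2.94 = 29.14 ft²; P = b + 2y√(1+z²) = 4.03 + 2×2.94×2.236 = 17.18 ft. Hydraulic radius R = A/P = 29.14/17.18 = 1.696 ft. Q_A = (1.486/0.014)·29.14·1.696^(2/3)·√0.003 = 240.9 ft³/s.
Channel B: With bottom width b = 8.01 ft and side slope z = 0.46: A = (b + zy)y = (8.01 + 0.46×4.68)×4.68 = 47.56 ft²; P = b + 2y√(1+z²) = 8.01 + 2×4.68×1.101 = 18.31 ft. Hydraulic radius R = A/P = 47.56/18.31 = 2.597 ft. Q_B = (1.486/0.014)·47.56·2.597^(2/3)·√0.003 = 522.5 ft³/s.
The larger discharge is 522.5 ft³/s and the smaller is 240.9 ft³/s; the ratio is 2.17.

2.17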